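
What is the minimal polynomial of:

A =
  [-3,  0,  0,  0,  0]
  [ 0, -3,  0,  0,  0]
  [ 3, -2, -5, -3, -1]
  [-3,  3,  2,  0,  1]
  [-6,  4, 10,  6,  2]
x^4 + 6*x^3 + 9*x^2

The characteristic polynomial is χ_A(x) = x^2*(x + 3)^3, so the eigenvalues are known. The minimal polynomial is
  m_A(x) = Π_λ (x − λ)^{k_λ}
where k_λ is the size of the *largest* Jordan block for λ (equivalently, the smallest k with (A − λI)^k v = 0 for every generalised eigenvector v of λ).

  λ = -3: largest Jordan block has size 2, contributing (x + 3)^2
  λ = 0: largest Jordan block has size 2, contributing (x − 0)^2

So m_A(x) = x^2*(x + 3)^2 = x^4 + 6*x^3 + 9*x^2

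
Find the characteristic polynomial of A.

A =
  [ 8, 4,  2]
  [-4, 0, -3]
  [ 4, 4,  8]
x^3 - 16*x^2 + 84*x - 144

Expanding det(x·I − A) (e.g. by cofactor expansion or by noting that A is similar to its Jordan form J, which has the same characteristic polynomial as A) gives
  χ_A(x) = x^3 - 16*x^2 + 84*x - 144
which factors as (x - 6)^2*(x - 4). The eigenvalues (with algebraic multiplicities) are λ = 4 with multiplicity 1, λ = 6 with multiplicity 2.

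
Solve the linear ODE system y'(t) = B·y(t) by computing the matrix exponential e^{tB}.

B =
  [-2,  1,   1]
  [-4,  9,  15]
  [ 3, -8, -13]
e^{tB} =
  [-t^2*exp(-2*t)/2 + exp(-2*t), 3*t^2*exp(-2*t)/2 + t*exp(-2*t), 2*t^2*exp(-2*t) + t*exp(-2*t)]
  [t^2*exp(-2*t)/2 - 4*t*exp(-2*t), -3*t^2*exp(-2*t)/2 + 11*t*exp(-2*t) + exp(-2*t), -2*t^2*exp(-2*t) + 15*t*exp(-2*t)]
  [-t^2*exp(-2*t)/2 + 3*t*exp(-2*t), 3*t^2*exp(-2*t)/2 - 8*t*exp(-2*t), 2*t^2*exp(-2*t) - 11*t*exp(-2*t) + exp(-2*t)]

Strategy: write B = P · J · P⁻¹ where J is a Jordan canonical form, so e^{tB} = P · e^{tJ} · P⁻¹, and e^{tJ} can be computed block-by-block.

B has Jordan form
J =
  [-2,  1,  0]
  [ 0, -2,  1]
  [ 0,  0, -2]
(up to reordering of blocks).

Per-block formulas:
  For a 3×3 Jordan block J_3(-2): exp(t · J_3(-2)) = e^(-2t)·(I + t·N + (t^2/2)·N^2), where N is the 3×3 nilpotent shift.

After assembling e^{tJ} and conjugating by P, we get:

e^{tB} =
  [-t^2*exp(-2*t)/2 + exp(-2*t), 3*t^2*exp(-2*t)/2 + t*exp(-2*t), 2*t^2*exp(-2*t) + t*exp(-2*t)]
  [t^2*exp(-2*t)/2 - 4*t*exp(-2*t), -3*t^2*exp(-2*t)/2 + 11*t*exp(-2*t) + exp(-2*t), -2*t^2*exp(-2*t) + 15*t*exp(-2*t)]
  [-t^2*exp(-2*t)/2 + 3*t*exp(-2*t), 3*t^2*exp(-2*t)/2 - 8*t*exp(-2*t), 2*t^2*exp(-2*t) - 11*t*exp(-2*t) + exp(-2*t)]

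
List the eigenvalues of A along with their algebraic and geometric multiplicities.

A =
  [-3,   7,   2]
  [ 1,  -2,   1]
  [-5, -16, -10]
λ = -5: alg = 3, geom = 1

Step 1 — factor the characteristic polynomial to read off the algebraic multiplicities:
  χ_A(x) = (x + 5)^3

Step 2 — compute geometric multiplicities via the rank-nullity identity g(λ) = n − rank(A − λI):
  rank(A − (-5)·I) = 2, so dim ker(A − (-5)·I) = n − 2 = 1

Summary:
  λ = -5: algebraic multiplicity = 3, geometric multiplicity = 1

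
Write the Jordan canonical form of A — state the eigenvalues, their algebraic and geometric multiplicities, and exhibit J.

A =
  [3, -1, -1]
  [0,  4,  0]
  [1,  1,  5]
J_2(4) ⊕ J_1(4)

The characteristic polynomial is
  det(x·I − A) = x^3 - 12*x^2 + 48*x - 64 = (x - 4)^3

Eigenvalues and multiplicities (the geometric multiplicity of λ is n − rank(A − λI), which equals the number of Jordan blocks for λ):
  λ = 4: algebraic multiplicity = 3, geometric multiplicity = 2

Determining the block sizes for each eigenvalue:
  λ = 4: 2 blocks summing to 3 forces exactly one block of size 2 and the rest size 1 → block sizes [2, 1]

Assembling the blocks gives a Jordan form
J =
  [4, 1, 0]
  [0, 4, 0]
  [0, 0, 4]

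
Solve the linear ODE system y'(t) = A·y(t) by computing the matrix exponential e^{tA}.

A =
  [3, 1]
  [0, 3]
e^{tA} =
  [exp(3*t), t*exp(3*t)]
  [0, exp(3*t)]

Strategy: write A = P · J · P⁻¹ where J is a Jordan canonical form, so e^{tA} = P · e^{tJ} · P⁻¹, and e^{tJ} can be computed block-by-block.

A has Jordan form
J =
  [3, 1]
  [0, 3]
(up to reordering of blocks).

Per-block formulas:
  For a 2×2 Jordan block J_2(3): exp(t · J_2(3)) = e^(3t)·(I + t·N), where N is the 2×2 nilpotent shift.

After assembling e^{tJ} and conjugating by P, we get:

e^{tA} =
  [exp(3*t), t*exp(3*t)]
  [0, exp(3*t)]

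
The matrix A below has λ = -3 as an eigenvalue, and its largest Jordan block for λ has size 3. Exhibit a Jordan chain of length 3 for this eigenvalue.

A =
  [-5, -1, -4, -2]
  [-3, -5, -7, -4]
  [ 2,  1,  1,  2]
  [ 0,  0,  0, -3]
A Jordan chain for λ = -3 of length 3:
v_1 = (-1, -2, 1, 0)ᵀ
v_2 = (-2, -3, 2, 0)ᵀ
v_3 = (1, 0, 0, 0)ᵀ

Let N = A − (-3)·I. We want v_3 with N^3 v_3 = 0 but N^2 v_3 ≠ 0; then v_{j-1} := N · v_j for j = 3, …, 2.

Pick v_3 = (1, 0, 0, 0)ᵀ.
Then v_2 = N · v_3 = (-2, -3, 2, 0)ᵀ.
Then v_1 = N · v_2 = (-1, -2, 1, 0)ᵀ.

Sanity check: (A − (-3)·I) v_1 = (0, 0, 0, 0)ᵀ = 0. ✓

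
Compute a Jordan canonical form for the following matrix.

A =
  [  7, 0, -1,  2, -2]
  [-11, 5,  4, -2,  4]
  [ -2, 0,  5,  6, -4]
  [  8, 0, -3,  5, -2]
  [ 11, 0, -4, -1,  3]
J_3(5) ⊕ J_2(5)

The characteristic polynomial is
  det(x·I − A) = x^5 - 25*x^4 + 250*x^3 - 1250*x^2 + 3125*x - 3125 = (x - 5)^5

Eigenvalues and multiplicities (the geometric multiplicity of λ is n − rank(A − λI), which equals the number of Jordan blocks for λ):
  λ = 5: algebraic multiplicity = 5, geometric multiplicity = 2

Determining the block sizes for each eigenvalue:
  λ = 5: with am = 5 and gm = 2, the partition is not yet determined (e.g. several partitions of 5 into 2 parts exist). Let N = A − (5)·I. Computing rank(N^1) = 3, rank(N^2) = 1, rank(N^3) = 0; the number of blocks of size ≥ j is rank(N^{j−1}) − rank(N^j), giving [2, 2, 1]. So we have 1 block(s) of size 3, 1 block(s) of size 2 → block sizes [3, 2]

Assembling the blocks gives a Jordan form
J =
  [5, 1, 0, 0, 0]
  [0, 5, 1, 0, 0]
  [0, 0, 5, 0, 0]
  [0, 0, 0, 5, 1]
  [0, 0, 0, 0, 5]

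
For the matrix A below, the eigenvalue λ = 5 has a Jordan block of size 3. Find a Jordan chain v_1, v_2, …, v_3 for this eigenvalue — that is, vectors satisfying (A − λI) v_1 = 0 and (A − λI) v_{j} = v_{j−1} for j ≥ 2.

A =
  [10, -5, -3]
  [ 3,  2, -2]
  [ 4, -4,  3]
A Jordan chain for λ = 5 of length 3:
v_1 = (-2, -2, 0)ᵀ
v_2 = (5, 3, 4)ᵀ
v_3 = (1, 0, 0)ᵀ

Let N = A − (5)·I. We want v_3 with N^3 v_3 = 0 but N^2 v_3 ≠ 0; then v_{j-1} := N · v_j for j = 3, …, 2.

Pick v_3 = (1, 0, 0)ᵀ.
Then v_2 = N · v_3 = (5, 3, 4)ᵀ.
Then v_1 = N · v_2 = (-2, -2, 0)ᵀ.

Sanity check: (A − (5)·I) v_1 = (0, 0, 0)ᵀ = 0. ✓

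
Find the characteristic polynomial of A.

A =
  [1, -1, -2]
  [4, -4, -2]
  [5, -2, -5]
x^3 + 8*x^2 + 21*x + 18

Expanding det(x·I − A) (e.g. by cofactor expansion or by noting that A is similar to its Jordan form J, which has the same characteristic polynomial as A) gives
  χ_A(x) = x^3 + 8*x^2 + 21*x + 18
which factors as (x + 2)*(x + 3)^2. The eigenvalues (with algebraic multiplicities) are λ = -3 with multiplicity 2, λ = -2 with multiplicity 1.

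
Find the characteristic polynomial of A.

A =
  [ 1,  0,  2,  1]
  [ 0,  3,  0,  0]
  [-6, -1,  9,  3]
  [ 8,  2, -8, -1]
x^4 - 12*x^3 + 54*x^2 - 108*x + 81

Expanding det(x·I − A) (e.g. by cofactor expansion or by noting that A is similar to its Jordan form J, which has the same characteristic polynomial as A) gives
  χ_A(x) = x^4 - 12*x^3 + 54*x^2 - 108*x + 81
which factors as (x - 3)^4. The eigenvalues (with algebraic multiplicities) are λ = 3 with multiplicity 4.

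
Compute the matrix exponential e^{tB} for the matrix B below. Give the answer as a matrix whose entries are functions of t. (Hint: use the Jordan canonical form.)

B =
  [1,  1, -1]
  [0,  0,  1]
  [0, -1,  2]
e^{tB} =
  [exp(t), t*exp(t), -t*exp(t)]
  [0, -t*exp(t) + exp(t), t*exp(t)]
  [0, -t*exp(t), t*exp(t) + exp(t)]

Strategy: write B = P · J · P⁻¹ where J is a Jordan canonical form, so e^{tB} = P · e^{tJ} · P⁻¹, and e^{tJ} can be computed block-by-block.

B has Jordan form
J =
  [1, 1, 0]
  [0, 1, 0]
  [0, 0, 1]
(up to reordering of blocks).

Per-block formulas:
  For a 1×1 block at λ = 1: exp(t · [1]) = [e^(1t)].
  For a 2×2 Jordan block J_2(1): exp(t · J_2(1)) = e^(1t)·(I + t·N), where N is the 2×2 nilpotent shift.

After assembling e^{tJ} and conjugating by P, we get:

e^{tB} =
  [exp(t), t*exp(t), -t*exp(t)]
  [0, -t*exp(t) + exp(t), t*exp(t)]
  [0, -t*exp(t), t*exp(t) + exp(t)]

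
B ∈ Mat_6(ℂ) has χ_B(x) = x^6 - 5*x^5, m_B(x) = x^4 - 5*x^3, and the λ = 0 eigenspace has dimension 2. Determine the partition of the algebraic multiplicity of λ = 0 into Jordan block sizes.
Block sizes for λ = 0: [3, 2]

Step 1 — from the characteristic polynomial, algebraic multiplicity of λ = 0 is 5. From dim ker(B − (0)·I) = 2, there are exactly 2 Jordan blocks for λ = 0.
Step 2 — from the minimal polynomial, the factor (x − 0)^3 tells us the largest block for λ = 0 has size 3.
Step 3 — with total size 5, 2 blocks, and largest block 3, the block sizes (in nonincreasing order) are [3, 2].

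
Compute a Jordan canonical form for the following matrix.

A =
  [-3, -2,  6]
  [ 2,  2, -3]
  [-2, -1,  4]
J_2(1) ⊕ J_1(1)

The characteristic polynomial is
  det(x·I − A) = x^3 - 3*x^2 + 3*x - 1 = (x - 1)^3

Eigenvalues and multiplicities (the geometric multiplicity of λ is n − rank(A − λI), which equals the number of Jordan blocks for λ):
  λ = 1: algebraic multiplicity = 3, geometric multiplicity = 2

Determining the block sizes for each eigenvalue:
  λ = 1: 2 blocks summing to 3 forces exactly one block of size 2 and the rest size 1 → block sizes [2, 1]

Assembling the blocks gives a Jordan form
J =
  [1, 1, 0]
  [0, 1, 0]
  [0, 0, 1]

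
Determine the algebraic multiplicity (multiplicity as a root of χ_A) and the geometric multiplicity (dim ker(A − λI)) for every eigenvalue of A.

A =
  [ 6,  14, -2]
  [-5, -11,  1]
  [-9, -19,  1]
λ = -4: alg = 1, geom = 1; λ = 0: alg = 2, geom = 1

Step 1 — factor the characteristic polynomial to read off the algebraic multiplicities:
  χ_A(x) = x^2*(x + 4)

Step 2 — compute geometric multiplicities via the rank-nullity identity g(λ) = n − rank(A − λI):
  rank(A − (-4)·I) = 2, so dim ker(A − (-4)·I) = n − 2 = 1
  rank(A − (0)·I) = 2, so dim ker(A − (0)·I) = n − 2 = 1

Summary:
  λ = -4: algebraic multiplicity = 1, geometric multiplicity = 1
  λ = 0: algebraic multiplicity = 2, geometric multiplicity = 1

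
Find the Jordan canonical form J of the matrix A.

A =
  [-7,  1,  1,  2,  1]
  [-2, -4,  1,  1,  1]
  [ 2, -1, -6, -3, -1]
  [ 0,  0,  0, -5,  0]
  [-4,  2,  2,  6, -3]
J_2(-5) ⊕ J_2(-5) ⊕ J_1(-5)

The characteristic polynomial is
  det(x·I − A) = x^5 + 25*x^4 + 250*x^3 + 1250*x^2 + 3125*x + 3125 = (x + 5)^5

Eigenvalues and multiplicities (the geometric multiplicity of λ is n − rank(A − λI), which equals the number of Jordan blocks for λ):
  λ = -5: algebraic multiplicity = 5, geometric multiplicity = 3

Determining the block sizes for each eigenvalue:
  λ = -5: with am = 5 and gm = 3, the partition is not yet determined (e.g. several partitions of 5 into 3 parts exist). Let N = A − (-5)·I. Computing rank(N^1) = 2, rank(N^2) = 0; the number of blocks of size ≥ j is rank(N^{j−1}) − rank(N^j), giving [3, 2]. So we have 2 block(s) of size 2, 1 block(s) of size 1 → block sizes [2, 2, 1]

Assembling the blocks gives a Jordan form
J =
  [-5,  1,  0,  0,  0]
  [ 0, -5,  0,  0,  0]
  [ 0,  0, -5,  1,  0]
  [ 0,  0,  0, -5,  0]
  [ 0,  0,  0,  0, -5]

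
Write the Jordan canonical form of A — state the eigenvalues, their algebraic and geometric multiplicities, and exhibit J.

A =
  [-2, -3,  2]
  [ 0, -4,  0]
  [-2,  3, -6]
J_2(-4) ⊕ J_1(-4)

The characteristic polynomial is
  det(x·I − A) = x^3 + 12*x^2 + 48*x + 64 = (x + 4)^3

Eigenvalues and multiplicities (the geometric multiplicity of λ is n − rank(A − λI), which equals the number of Jordan blocks for λ):
  λ = -4: algebraic multiplicity = 3, geometric multiplicity = 2

Determining the block sizes for each eigenvalue:
  λ = -4: 2 blocks summing to 3 forces exactly one block of size 2 and the rest size 1 → block sizes [2, 1]

Assembling the blocks gives a Jordan form
J =
  [-4,  1,  0]
  [ 0, -4,  0]
  [ 0,  0, -4]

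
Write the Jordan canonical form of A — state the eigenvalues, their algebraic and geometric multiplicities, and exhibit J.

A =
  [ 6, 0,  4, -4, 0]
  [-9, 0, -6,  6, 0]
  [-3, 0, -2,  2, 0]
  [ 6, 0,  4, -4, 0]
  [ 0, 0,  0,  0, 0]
J_2(0) ⊕ J_1(0) ⊕ J_1(0) ⊕ J_1(0)

The characteristic polynomial is
  det(x·I − A) = x^5

Eigenvalues and multiplicities (the geometric multiplicity of λ is n − rank(A − λI), which equals the number of Jordan blocks for λ):
  λ = 0: algebraic multiplicity = 5, geometric multiplicity = 4

Determining the block sizes for each eigenvalue:
  λ = 0: 4 blocks summing to 5 forces exactly one block of size 2 and the rest size 1 → block sizes [2, 1, 1, 1]

Assembling the blocks gives a Jordan form
J =
  [0, 1, 0, 0, 0]
  [0, 0, 0, 0, 0]
  [0, 0, 0, 0, 0]
  [0, 0, 0, 0, 0]
  [0, 0, 0, 0, 0]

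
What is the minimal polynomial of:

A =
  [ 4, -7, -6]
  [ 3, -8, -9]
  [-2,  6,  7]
x^3 - 3*x^2 + 3*x - 1

The characteristic polynomial is χ_A(x) = (x - 1)^3, so the eigenvalues are known. The minimal polynomial is
  m_A(x) = Π_λ (x − λ)^{k_λ}
where k_λ is the size of the *largest* Jordan block for λ (equivalently, the smallest k with (A − λI)^k v = 0 for every generalised eigenvector v of λ).

  λ = 1: largest Jordan block has size 3, contributing (x − 1)^3

So m_A(x) = (x - 1)^3 = x^3 - 3*x^2 + 3*x - 1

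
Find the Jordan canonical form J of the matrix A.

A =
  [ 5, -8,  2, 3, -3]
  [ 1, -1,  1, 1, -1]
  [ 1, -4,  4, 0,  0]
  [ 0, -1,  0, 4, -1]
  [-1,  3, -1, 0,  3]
J_3(3) ⊕ J_2(3)

The characteristic polynomial is
  det(x·I − A) = x^5 - 15*x^4 + 90*x^3 - 270*x^2 + 405*x - 243 = (x - 3)^5

Eigenvalues and multiplicities (the geometric multiplicity of λ is n − rank(A − λI), which equals the number of Jordan blocks for λ):
  λ = 3: algebraic multiplicity = 5, geometric multiplicity = 2

Determining the block sizes for each eigenvalue:
  λ = 3: with am = 5 and gm = 2, the partition is not yet determined (e.g. several partitions of 5 into 2 parts exist). Let N = A − (3)·I. Computing rank(N^1) = 3, rank(N^2) = 1, rank(N^3) = 0; the number of blocks of size ≥ j is rank(N^{j−1}) − rank(N^j), giving [2, 2, 1]. So we have 1 block(s) of size 3, 1 block(s) of size 2 → block sizes [3, 2]

Assembling the blocks gives a Jordan form
J =
  [3, 1, 0, 0, 0]
  [0, 3, 1, 0, 0]
  [0, 0, 3, 0, 0]
  [0, 0, 0, 3, 1]
  [0, 0, 0, 0, 3]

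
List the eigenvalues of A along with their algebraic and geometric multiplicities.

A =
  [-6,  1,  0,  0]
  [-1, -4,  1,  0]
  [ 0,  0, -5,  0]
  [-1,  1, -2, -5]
λ = -5: alg = 4, geom = 2

Step 1 — factor the characteristic polynomial to read off the algebraic multiplicities:
  χ_A(x) = (x + 5)^4

Step 2 — compute geometric multiplicities via the rank-nullity identity g(λ) = n − rank(A − λI):
  rank(A − (-5)·I) = 2, so dim ker(A − (-5)·I) = n − 2 = 2

Summary:
  λ = -5: algebraic multiplicity = 4, geometric multiplicity = 2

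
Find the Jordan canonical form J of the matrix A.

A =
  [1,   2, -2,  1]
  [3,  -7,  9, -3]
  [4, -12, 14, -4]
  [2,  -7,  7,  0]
J_3(2) ⊕ J_1(2)

The characteristic polynomial is
  det(x·I − A) = x^4 - 8*x^3 + 24*x^2 - 32*x + 16 = (x - 2)^4

Eigenvalues and multiplicities (the geometric multiplicity of λ is n − rank(A − λI), which equals the number of Jordan blocks for λ):
  λ = 2: algebraic multiplicity = 4, geometric multiplicity = 2

Determining the block sizes for each eigenvalue:
  λ = 2: with am = 4 and gm = 2, the partition is not yet determined (e.g. several partitions of 4 into 2 parts exist). Let N = A − (2)·I. Computing rank(N^1) = 2, rank(N^2) = 1, rank(N^3) = 0; the number of blocks of size ≥ j is rank(N^{j−1}) − rank(N^j), giving [2, 1, 1]. So we have 1 block(s) of size 3, 1 block(s) of size 1 → block sizes [3, 1]

Assembling the blocks gives a Jordan form
J =
  [2, 1, 0, 0]
  [0, 2, 1, 0]
  [0, 0, 2, 0]
  [0, 0, 0, 2]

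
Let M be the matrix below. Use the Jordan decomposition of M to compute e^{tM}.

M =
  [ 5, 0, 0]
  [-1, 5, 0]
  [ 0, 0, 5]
e^{tM} =
  [exp(5*t), 0, 0]
  [-t*exp(5*t), exp(5*t), 0]
  [0, 0, exp(5*t)]

Strategy: write M = P · J · P⁻¹ where J is a Jordan canonical form, so e^{tM} = P · e^{tJ} · P⁻¹, and e^{tJ} can be computed block-by-block.

M has Jordan form
J =
  [5, 1, 0]
  [0, 5, 0]
  [0, 0, 5]
(up to reordering of blocks).

Per-block formulas:
  For a 1×1 block at λ = 5: exp(t · [5]) = [e^(5t)].
  For a 2×2 Jordan block J_2(5): exp(t · J_2(5)) = e^(5t)·(I + t·N), where N is the 2×2 nilpotent shift.

After assembling e^{tJ} and conjugating by P, we get:

e^{tM} =
  [exp(5*t), 0, 0]
  [-t*exp(5*t), exp(5*t), 0]
  [0, 0, exp(5*t)]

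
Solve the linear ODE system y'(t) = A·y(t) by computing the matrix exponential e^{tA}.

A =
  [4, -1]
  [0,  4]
e^{tA} =
  [exp(4*t), -t*exp(4*t)]
  [0, exp(4*t)]

Strategy: write A = P · J · P⁻¹ where J is a Jordan canonical form, so e^{tA} = P · e^{tJ} · P⁻¹, and e^{tJ} can be computed block-by-block.

A has Jordan form
J =
  [4, 1]
  [0, 4]
(up to reordering of blocks).

Per-block formulas:
  For a 2×2 Jordan block J_2(4): exp(t · J_2(4)) = e^(4t)·(I + t·N), where N is the 2×2 nilpotent shift.

After assembling e^{tJ} and conjugating by P, we get:

e^{tA} =
  [exp(4*t), -t*exp(4*t)]
  [0, exp(4*t)]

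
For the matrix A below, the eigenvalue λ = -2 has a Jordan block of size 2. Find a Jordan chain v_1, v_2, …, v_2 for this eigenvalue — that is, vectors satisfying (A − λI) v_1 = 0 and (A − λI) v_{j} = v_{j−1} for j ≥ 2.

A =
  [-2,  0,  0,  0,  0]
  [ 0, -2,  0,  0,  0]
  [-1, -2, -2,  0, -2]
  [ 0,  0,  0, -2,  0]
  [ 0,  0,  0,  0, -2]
A Jordan chain for λ = -2 of length 2:
v_1 = (0, 0, -1, 0, 0)ᵀ
v_2 = (1, 0, 0, 0, 0)ᵀ

Let N = A − (-2)·I. We want v_2 with N^2 v_2 = 0 but N^1 v_2 ≠ 0; then v_{j-1} := N · v_j for j = 2, …, 2.

Pick v_2 = (1, 0, 0, 0, 0)ᵀ.
Then v_1 = N · v_2 = (0, 0, -1, 0, 0)ᵀ.

Sanity check: (A − (-2)·I) v_1 = (0, 0, 0, 0, 0)ᵀ = 0. ✓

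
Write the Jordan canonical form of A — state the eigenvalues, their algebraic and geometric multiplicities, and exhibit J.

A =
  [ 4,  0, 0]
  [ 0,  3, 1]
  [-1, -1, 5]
J_3(4)

The characteristic polynomial is
  det(x·I − A) = x^3 - 12*x^2 + 48*x - 64 = (x - 4)^3

Eigenvalues and multiplicities (the geometric multiplicity of λ is n − rank(A − λI), which equals the number of Jordan blocks for λ):
  λ = 4: algebraic multiplicity = 3, geometric multiplicity = 1

Determining the block sizes for each eigenvalue:
  λ = 4: one block (gm = 1), so the single block has size am = 3 → block sizes [3]

Assembling the blocks gives a Jordan form
J =
  [4, 1, 0]
  [0, 4, 1]
  [0, 0, 4]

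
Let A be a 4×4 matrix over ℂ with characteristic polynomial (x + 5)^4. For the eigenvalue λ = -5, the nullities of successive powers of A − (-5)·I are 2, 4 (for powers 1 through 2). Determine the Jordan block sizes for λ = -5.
Block sizes for λ = -5: [2, 2]

From the dimensions of kernels of powers, the number of Jordan blocks of size at least j is d_j − d_{j−1} where d_j = dim ker(N^j) (with d_0 = 0). Computing the differences gives [2, 2].
The number of blocks of size exactly k is (#blocks of size ≥ k) − (#blocks of size ≥ k + 1), so the partition is: 2 block(s) of size 2.
In nonincreasing order the block sizes are [2, 2].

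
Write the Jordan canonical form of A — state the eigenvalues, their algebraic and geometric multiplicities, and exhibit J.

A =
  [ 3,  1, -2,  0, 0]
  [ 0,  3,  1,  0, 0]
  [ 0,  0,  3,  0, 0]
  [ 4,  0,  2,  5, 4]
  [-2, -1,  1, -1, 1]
J_3(3) ⊕ J_2(3)

The characteristic polynomial is
  det(x·I − A) = x^5 - 15*x^4 + 90*x^3 - 270*x^2 + 405*x - 243 = (x - 3)^5

Eigenvalues and multiplicities (the geometric multiplicity of λ is n − rank(A − λI), which equals the number of Jordan blocks for λ):
  λ = 3: algebraic multiplicity = 5, geometric multiplicity = 2

Determining the block sizes for each eigenvalue:
  λ = 3: with am = 5 and gm = 2, the partition is not yet determined (e.g. several partitions of 5 into 2 parts exist). Let N = A − (3)·I. Computing rank(N^1) = 3, rank(N^2) = 1, rank(N^3) = 0; the number of blocks of size ≥ j is rank(N^{j−1}) − rank(N^j), giving [2, 2, 1]. So we have 1 block(s) of size 3, 1 block(s) of size 2 → block sizes [3, 2]

Assembling the blocks gives a Jordan form
J =
  [3, 1, 0, 0, 0]
  [0, 3, 1, 0, 0]
  [0, 0, 3, 0, 0]
  [0, 0, 0, 3, 1]
  [0, 0, 0, 0, 3]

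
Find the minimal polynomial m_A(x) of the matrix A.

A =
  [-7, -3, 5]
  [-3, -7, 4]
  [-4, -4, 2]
x^3 + 12*x^2 + 48*x + 64

The characteristic polynomial is χ_A(x) = (x + 4)^3, so the eigenvalues are known. The minimal polynomial is
  m_A(x) = Π_λ (x − λ)^{k_λ}
where k_λ is the size of the *largest* Jordan block for λ (equivalently, the smallest k with (A − λI)^k v = 0 for every generalised eigenvector v of λ).

  λ = -4: largest Jordan block has size 3, contributing (x + 4)^3

So m_A(x) = (x + 4)^3 = x^3 + 12*x^2 + 48*x + 64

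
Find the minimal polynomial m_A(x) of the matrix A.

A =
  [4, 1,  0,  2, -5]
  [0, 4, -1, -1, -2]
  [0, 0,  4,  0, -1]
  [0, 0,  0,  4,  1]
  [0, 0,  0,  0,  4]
x^3 - 12*x^2 + 48*x - 64

The characteristic polynomial is χ_A(x) = (x - 4)^5, so the eigenvalues are known. The minimal polynomial is
  m_A(x) = Π_λ (x − λ)^{k_λ}
where k_λ is the size of the *largest* Jordan block for λ (equivalently, the smallest k with (A − λI)^k v = 0 for every generalised eigenvector v of λ).

  λ = 4: largest Jordan block has size 3, contributing (x − 4)^3

So m_A(x) = (x - 4)^3 = x^3 - 12*x^2 + 48*x - 64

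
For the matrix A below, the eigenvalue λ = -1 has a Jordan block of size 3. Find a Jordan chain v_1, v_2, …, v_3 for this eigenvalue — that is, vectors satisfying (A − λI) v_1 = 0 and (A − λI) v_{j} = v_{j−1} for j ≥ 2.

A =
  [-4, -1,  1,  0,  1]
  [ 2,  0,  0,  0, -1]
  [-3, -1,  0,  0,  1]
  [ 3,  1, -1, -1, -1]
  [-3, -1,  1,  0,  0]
A Jordan chain for λ = -1 of length 3:
v_1 = (1, -1, 1, -1, 1)ᵀ
v_2 = (-3, 2, -3, 3, -3)ᵀ
v_3 = (1, 0, 0, 0, 0)ᵀ

Let N = A − (-1)·I. We want v_3 with N^3 v_3 = 0 but N^2 v_3 ≠ 0; then v_{j-1} := N · v_j for j = 3, …, 2.

Pick v_3 = (1, 0, 0, 0, 0)ᵀ.
Then v_2 = N · v_3 = (-3, 2, -3, 3, -3)ᵀ.
Then v_1 = N · v_2 = (1, -1, 1, -1, 1)ᵀ.

Sanity check: (A − (-1)·I) v_1 = (0, 0, 0, 0, 0)ᵀ = 0. ✓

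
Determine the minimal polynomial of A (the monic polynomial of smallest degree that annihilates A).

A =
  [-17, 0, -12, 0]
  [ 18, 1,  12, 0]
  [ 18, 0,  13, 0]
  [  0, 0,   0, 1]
x^2 + 4*x - 5

The characteristic polynomial is χ_A(x) = (x - 1)^3*(x + 5), so the eigenvalues are known. The minimal polynomial is
  m_A(x) = Π_λ (x − λ)^{k_λ}
where k_λ is the size of the *largest* Jordan block for λ (equivalently, the smallest k with (A − λI)^k v = 0 for every generalised eigenvector v of λ).

  λ = -5: largest Jordan block has size 1, contributing (x + 5)
  λ = 1: largest Jordan block has size 1, contributing (x − 1)

So m_A(x) = (x - 1)*(x + 5) = x^2 + 4*x - 5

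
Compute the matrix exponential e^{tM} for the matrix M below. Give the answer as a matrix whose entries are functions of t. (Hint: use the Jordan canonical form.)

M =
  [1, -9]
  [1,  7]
e^{tM} =
  [-3*t*exp(4*t) + exp(4*t), -9*t*exp(4*t)]
  [t*exp(4*t), 3*t*exp(4*t) + exp(4*t)]

Strategy: write M = P · J · P⁻¹ where J is a Jordan canonical form, so e^{tM} = P · e^{tJ} · P⁻¹, and e^{tJ} can be computed block-by-block.

M has Jordan form
J =
  [4, 1]
  [0, 4]
(up to reordering of blocks).

Per-block formulas:
  For a 2×2 Jordan block J_2(4): exp(t · J_2(4)) = e^(4t)·(I + t·N), where N is the 2×2 nilpotent shift.

After assembling e^{tJ} and conjugating by P, we get:

e^{tM} =
  [-3*t*exp(4*t) + exp(4*t), -9*t*exp(4*t)]
  [t*exp(4*t), 3*t*exp(4*t) + exp(4*t)]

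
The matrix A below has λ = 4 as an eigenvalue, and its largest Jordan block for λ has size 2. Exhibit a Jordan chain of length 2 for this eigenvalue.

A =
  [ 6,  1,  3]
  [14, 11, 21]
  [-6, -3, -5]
A Jordan chain for λ = 4 of length 2:
v_1 = (2, 14, -6)ᵀ
v_2 = (1, 0, 0)ᵀ

Let N = A − (4)·I. We want v_2 with N^2 v_2 = 0 but N^1 v_2 ≠ 0; then v_{j-1} := N · v_j for j = 2, …, 2.

Pick v_2 = (1, 0, 0)ᵀ.
Then v_1 = N · v_2 = (2, 14, -6)ᵀ.

Sanity check: (A − (4)·I) v_1 = (0, 0, 0)ᵀ = 0. ✓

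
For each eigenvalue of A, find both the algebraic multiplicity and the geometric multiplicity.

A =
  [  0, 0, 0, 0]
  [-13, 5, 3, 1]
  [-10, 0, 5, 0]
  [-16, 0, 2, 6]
λ = 0: alg = 1, geom = 1; λ = 5: alg = 2, geom = 1; λ = 6: alg = 1, geom = 1

Step 1 — factor the characteristic polynomial to read off the algebraic multiplicities:
  χ_A(x) = x*(x - 6)*(x - 5)^2

Step 2 — compute geometric multiplicities via the rank-nullity identity g(λ) = n − rank(A − λI):
  rank(A − (0)·I) = 3, so dim ker(A − (0)·I) = n − 3 = 1
  rank(A − (5)·I) = 3, so dim ker(A − (5)·I) = n − 3 = 1
  rank(A − (6)·I) = 3, so dim ker(A − (6)·I) = n − 3 = 1

Summary:
  λ = 0: algebraic multiplicity = 1, geometric multiplicity = 1
  λ = 5: algebraic multiplicity = 2, geometric multiplicity = 1
  λ = 6: algebraic multiplicity = 1, geometric multiplicity = 1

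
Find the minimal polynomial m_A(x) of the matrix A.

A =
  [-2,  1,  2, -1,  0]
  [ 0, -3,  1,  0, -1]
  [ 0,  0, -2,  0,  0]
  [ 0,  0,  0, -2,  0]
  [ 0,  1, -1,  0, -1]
x^3 + 6*x^2 + 12*x + 8

The characteristic polynomial is χ_A(x) = (x + 2)^5, so the eigenvalues are known. The minimal polynomial is
  m_A(x) = Π_λ (x − λ)^{k_λ}
where k_λ is the size of the *largest* Jordan block for λ (equivalently, the smallest k with (A − λI)^k v = 0 for every generalised eigenvector v of λ).

  λ = -2: largest Jordan block has size 3, contributing (x + 2)^3

So m_A(x) = (x + 2)^3 = x^3 + 6*x^2 + 12*x + 8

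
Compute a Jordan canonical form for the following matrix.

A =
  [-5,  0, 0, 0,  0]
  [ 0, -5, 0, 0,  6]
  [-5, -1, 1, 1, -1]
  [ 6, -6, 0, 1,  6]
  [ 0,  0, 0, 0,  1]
J_1(-5) ⊕ J_1(-5) ⊕ J_2(1) ⊕ J_1(1)

The characteristic polynomial is
  det(x·I − A) = x^5 + 7*x^4 - 2*x^3 - 46*x^2 + 65*x - 25 = (x - 1)^3*(x + 5)^2

Eigenvalues and multiplicities (the geometric multiplicity of λ is n − rank(A − λI), which equals the number of Jordan blocks for λ):
  λ = -5: algebraic multiplicity = 2, geometric multiplicity = 2
  λ = 1: algebraic multiplicity = 3, geometric multiplicity = 2

Determining the block sizes for each eigenvalue:
  λ = -5: gm = am = 2, so every block has size 1 → block sizes [1, 1]
  λ = 1: 2 blocks summing to 3 forces exactly one block of size 2 and the rest size 1 → block sizes [2, 1]

Assembling the blocks gives a Jordan form
J =
  [-5,  0, 0, 0, 0]
  [ 0, -5, 0, 0, 0]
  [ 0,  0, 1, 1, 0]
  [ 0,  0, 0, 1, 0]
  [ 0,  0, 0, 0, 1]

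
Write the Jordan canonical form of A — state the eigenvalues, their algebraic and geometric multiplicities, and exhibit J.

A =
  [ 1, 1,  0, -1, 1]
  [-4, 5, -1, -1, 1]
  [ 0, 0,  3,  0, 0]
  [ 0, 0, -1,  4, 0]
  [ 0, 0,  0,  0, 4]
J_2(3) ⊕ J_1(3) ⊕ J_1(4) ⊕ J_1(4)

The characteristic polynomial is
  det(x·I − A) = x^5 - 17*x^4 + 115*x^3 - 387*x^2 + 648*x - 432 = (x - 4)^2*(x - 3)^3

Eigenvalues and multiplicities (the geometric multiplicity of λ is n − rank(A − λI), which equals the number of Jordan blocks for λ):
  λ = 3: algebraic multiplicity = 3, geometric multiplicity = 2
  λ = 4: algebraic multiplicity = 2, geometric multiplicity = 2

Determining the block sizes for each eigenvalue:
  λ = 3: 2 blocks summing to 3 forces exactly one block of size 2 and the rest size 1 → block sizes [2, 1]
  λ = 4: gm = am = 2, so every block has size 1 → block sizes [1, 1]

Assembling the blocks gives a Jordan form
J =
  [3, 1, 0, 0, 0]
  [0, 3, 0, 0, 0]
  [0, 0, 3, 0, 0]
  [0, 0, 0, 4, 0]
  [0, 0, 0, 0, 4]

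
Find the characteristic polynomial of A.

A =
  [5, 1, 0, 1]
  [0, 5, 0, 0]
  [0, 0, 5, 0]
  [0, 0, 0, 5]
x^4 - 20*x^3 + 150*x^2 - 500*x + 625

Expanding det(x·I − A) (e.g. by cofactor expansion or by noting that A is similar to its Jordan form J, which has the same characteristic polynomial as A) gives
  χ_A(x) = x^4 - 20*x^3 + 150*x^2 - 500*x + 625
which factors as (x - 5)^4. The eigenvalues (with algebraic multiplicities) are λ = 5 with multiplicity 4.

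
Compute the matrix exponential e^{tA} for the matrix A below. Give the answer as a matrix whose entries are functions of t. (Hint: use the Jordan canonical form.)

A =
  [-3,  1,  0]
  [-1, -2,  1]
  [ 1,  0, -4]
e^{tA} =
  [-t^2*exp(-3*t)/2 + exp(-3*t), t^2*exp(-3*t)/2 + t*exp(-3*t), t^2*exp(-3*t)/2]
  [-t*exp(-3*t), t*exp(-3*t) + exp(-3*t), t*exp(-3*t)]
  [-t^2*exp(-3*t)/2 + t*exp(-3*t), t^2*exp(-3*t)/2, t^2*exp(-3*t)/2 - t*exp(-3*t) + exp(-3*t)]

Strategy: write A = P · J · P⁻¹ where J is a Jordan canonical form, so e^{tA} = P · e^{tJ} · P⁻¹, and e^{tJ} can be computed block-by-block.

A has Jordan form
J =
  [-3,  1,  0]
  [ 0, -3,  1]
  [ 0,  0, -3]
(up to reordering of blocks).

Per-block formulas:
  For a 3×3 Jordan block J_3(-3): exp(t · J_3(-3)) = e^(-3t)·(I + t·N + (t^2/2)·N^2), where N is the 3×3 nilpotent shift.

After assembling e^{tJ} and conjugating by P, we get:

e^{tA} =
  [-t^2*exp(-3*t)/2 + exp(-3*t), t^2*exp(-3*t)/2 + t*exp(-3*t), t^2*exp(-3*t)/2]
  [-t*exp(-3*t), t*exp(-3*t) + exp(-3*t), t*exp(-3*t)]
  [-t^2*exp(-3*t)/2 + t*exp(-3*t), t^2*exp(-3*t)/2, t^2*exp(-3*t)/2 - t*exp(-3*t) + exp(-3*t)]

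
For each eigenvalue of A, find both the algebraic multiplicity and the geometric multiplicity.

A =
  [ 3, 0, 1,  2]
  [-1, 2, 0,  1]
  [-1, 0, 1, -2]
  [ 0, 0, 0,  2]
λ = 2: alg = 4, geom = 2

Step 1 — factor the characteristic polynomial to read off the algebraic multiplicities:
  χ_A(x) = (x - 2)^4

Step 2 — compute geometric multiplicities via the rank-nullity identity g(λ) = n − rank(A − λI):
  rank(A − (2)·I) = 2, so dim ker(A − (2)·I) = n − 2 = 2

Summary:
  λ = 2: algebraic multiplicity = 4, geometric multiplicity = 2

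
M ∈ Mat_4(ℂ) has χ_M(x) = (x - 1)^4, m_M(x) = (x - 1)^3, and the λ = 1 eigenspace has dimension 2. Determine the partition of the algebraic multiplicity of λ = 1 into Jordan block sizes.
Block sizes for λ = 1: [3, 1]

Step 1 — from the characteristic polynomial, algebraic multiplicity of λ = 1 is 4. From dim ker(M − (1)·I) = 2, there are exactly 2 Jordan blocks for λ = 1.
Step 2 — from the minimal polynomial, the factor (x − 1)^3 tells us the largest block for λ = 1 has size 3.
Step 3 — with total size 4, 2 blocks, and largest block 3, the block sizes (in nonincreasing order) are [3, 1].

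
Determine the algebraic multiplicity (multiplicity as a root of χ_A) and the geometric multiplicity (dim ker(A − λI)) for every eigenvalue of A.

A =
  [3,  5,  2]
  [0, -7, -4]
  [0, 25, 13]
λ = 3: alg = 3, geom = 2

Step 1 — factor the characteristic polynomial to read off the algebraic multiplicities:
  χ_A(x) = (x - 3)^3

Step 2 — compute geometric multiplicities via the rank-nullity identity g(λ) = n − rank(A − λI):
  rank(A − (3)·I) = 1, so dim ker(A − (3)·I) = n − 1 = 2

Summary:
  λ = 3: algebraic multiplicity = 3, geometric multiplicity = 2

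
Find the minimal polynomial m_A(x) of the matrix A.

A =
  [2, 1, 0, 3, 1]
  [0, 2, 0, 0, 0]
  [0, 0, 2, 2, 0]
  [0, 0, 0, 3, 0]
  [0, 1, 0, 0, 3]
x^2 - 5*x + 6

The characteristic polynomial is χ_A(x) = (x - 3)^2*(x - 2)^3, so the eigenvalues are known. The minimal polynomial is
  m_A(x) = Π_λ (x − λ)^{k_λ}
where k_λ is the size of the *largest* Jordan block for λ (equivalently, the smallest k with (A − λI)^k v = 0 for every generalised eigenvector v of λ).

  λ = 2: largest Jordan block has size 1, contributing (x − 2)
  λ = 3: largest Jordan block has size 1, contributing (x − 3)

So m_A(x) = (x - 3)*(x - 2) = x^2 - 5*x + 6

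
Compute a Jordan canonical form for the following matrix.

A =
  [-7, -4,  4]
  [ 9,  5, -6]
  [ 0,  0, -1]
J_2(-1) ⊕ J_1(-1)

The characteristic polynomial is
  det(x·I − A) = x^3 + 3*x^2 + 3*x + 1 = (x + 1)^3

Eigenvalues and multiplicities (the geometric multiplicity of λ is n − rank(A − λI), which equals the number of Jordan blocks for λ):
  λ = -1: algebraic multiplicity = 3, geometric multiplicity = 2

Determining the block sizes for each eigenvalue:
  λ = -1: 2 blocks summing to 3 forces exactly one block of size 2 and the rest size 1 → block sizes [2, 1]

Assembling the blocks gives a Jordan form
J =
  [-1,  1,  0]
  [ 0, -1,  0]
  [ 0,  0, -1]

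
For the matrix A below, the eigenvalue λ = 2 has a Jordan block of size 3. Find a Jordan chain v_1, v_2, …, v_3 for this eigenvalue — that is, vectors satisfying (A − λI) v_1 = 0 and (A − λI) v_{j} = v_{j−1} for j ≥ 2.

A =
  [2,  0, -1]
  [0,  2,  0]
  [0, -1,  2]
A Jordan chain for λ = 2 of length 3:
v_1 = (1, 0, 0)ᵀ
v_2 = (0, 0, -1)ᵀ
v_3 = (0, 1, 0)ᵀ

Let N = A − (2)·I. We want v_3 with N^3 v_3 = 0 but N^2 v_3 ≠ 0; then v_{j-1} := N · v_j for j = 3, …, 2.

Pick v_3 = (0, 1, 0)ᵀ.
Then v_2 = N · v_3 = (0, 0, -1)ᵀ.
Then v_1 = N · v_2 = (1, 0, 0)ᵀ.

Sanity check: (A − (2)·I) v_1 = (0, 0, 0)ᵀ = 0. ✓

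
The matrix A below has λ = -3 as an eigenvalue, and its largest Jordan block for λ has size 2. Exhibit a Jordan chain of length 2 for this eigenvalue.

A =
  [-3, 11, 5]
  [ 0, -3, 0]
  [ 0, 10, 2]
A Jordan chain for λ = -3 of length 2:
v_1 = (1, 0, 0)ᵀ
v_2 = (0, 1, -2)ᵀ

Let N = A − (-3)·I. We want v_2 with N^2 v_2 = 0 but N^1 v_2 ≠ 0; then v_{j-1} := N · v_j for j = 2, …, 2.

Pick v_2 = (0, 1, -2)ᵀ.
Then v_1 = N · v_2 = (1, 0, 0)ᵀ.

Sanity check: (A − (-3)·I) v_1 = (0, 0, 0)ᵀ = 0. ✓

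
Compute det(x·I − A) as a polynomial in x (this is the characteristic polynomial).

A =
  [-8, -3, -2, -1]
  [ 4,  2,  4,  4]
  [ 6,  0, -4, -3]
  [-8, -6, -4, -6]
x^4 + 16*x^3 + 96*x^2 + 256*x + 256

Expanding det(x·I − A) (e.g. by cofactor expansion or by noting that A is similar to its Jordan form J, which has the same characteristic polynomial as A) gives
  χ_A(x) = x^4 + 16*x^3 + 96*x^2 + 256*x + 256
which factors as (x + 4)^4. The eigenvalues (with algebraic multiplicities) are λ = -4 with multiplicity 4.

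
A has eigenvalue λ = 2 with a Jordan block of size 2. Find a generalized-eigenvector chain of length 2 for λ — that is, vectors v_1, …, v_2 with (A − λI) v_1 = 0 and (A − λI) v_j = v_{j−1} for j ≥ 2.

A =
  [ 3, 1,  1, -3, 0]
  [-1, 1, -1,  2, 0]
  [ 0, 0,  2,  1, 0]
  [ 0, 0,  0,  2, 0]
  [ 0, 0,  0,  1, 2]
A Jordan chain for λ = 2 of length 2:
v_1 = (1, -1, 0, 0, 0)ᵀ
v_2 = (1, 0, 0, 0, 0)ᵀ

Let N = A − (2)·I. We want v_2 with N^2 v_2 = 0 but N^1 v_2 ≠ 0; then v_{j-1} := N · v_j for j = 2, …, 2.

Pick v_2 = (1, 0, 0, 0, 0)ᵀ.
Then v_1 = N · v_2 = (1, -1, 0, 0, 0)ᵀ.

Sanity check: (A − (2)·I) v_1 = (0, 0, 0, 0, 0)ᵀ = 0. ✓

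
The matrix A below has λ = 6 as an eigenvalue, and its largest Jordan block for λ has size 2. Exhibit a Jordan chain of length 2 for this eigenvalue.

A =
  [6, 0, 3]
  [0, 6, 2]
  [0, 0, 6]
A Jordan chain for λ = 6 of length 2:
v_1 = (3, 2, 0)ᵀ
v_2 = (0, 0, 1)ᵀ

Let N = A − (6)·I. We want v_2 with N^2 v_2 = 0 but N^1 v_2 ≠ 0; then v_{j-1} := N · v_j for j = 2, …, 2.

Pick v_2 = (0, 0, 1)ᵀ.
Then v_1 = N · v_2 = (3, 2, 0)ᵀ.

Sanity check: (A − (6)·I) v_1 = (0, 0, 0)ᵀ = 0. ✓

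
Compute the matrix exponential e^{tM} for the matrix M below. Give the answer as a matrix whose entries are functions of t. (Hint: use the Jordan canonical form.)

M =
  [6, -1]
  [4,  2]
e^{tM} =
  [2*t*exp(4*t) + exp(4*t), -t*exp(4*t)]
  [4*t*exp(4*t), -2*t*exp(4*t) + exp(4*t)]

Strategy: write M = P · J · P⁻¹ where J is a Jordan canonical form, so e^{tM} = P · e^{tJ} · P⁻¹, and e^{tJ} can be computed block-by-block.

M has Jordan form
J =
  [4, 1]
  [0, 4]
(up to reordering of blocks).

Per-block formulas:
  For a 2×2 Jordan block J_2(4): exp(t · J_2(4)) = e^(4t)·(I + t·N), where N is the 2×2 nilpotent shift.

After assembling e^{tJ} and conjugating by P, we get:

e^{tM} =
  [2*t*exp(4*t) + exp(4*t), -t*exp(4*t)]
  [4*t*exp(4*t), -2*t*exp(4*t) + exp(4*t)]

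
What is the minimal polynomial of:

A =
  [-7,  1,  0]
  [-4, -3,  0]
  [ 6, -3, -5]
x^2 + 10*x + 25

The characteristic polynomial is χ_A(x) = (x + 5)^3, so the eigenvalues are known. The minimal polynomial is
  m_A(x) = Π_λ (x − λ)^{k_λ}
where k_λ is the size of the *largest* Jordan block for λ (equivalently, the smallest k with (A − λI)^k v = 0 for every generalised eigenvector v of λ).

  λ = -5: largest Jordan block has size 2, contributing (x + 5)^2

So m_A(x) = (x + 5)^2 = x^2 + 10*x + 25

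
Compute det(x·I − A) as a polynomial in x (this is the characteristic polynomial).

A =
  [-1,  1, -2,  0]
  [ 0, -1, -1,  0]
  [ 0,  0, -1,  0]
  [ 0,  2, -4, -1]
x^4 + 4*x^3 + 6*x^2 + 4*x + 1

Expanding det(x·I − A) (e.g. by cofactor expansion or by noting that A is similar to its Jordan form J, which has the same characteristic polynomial as A) gives
  χ_A(x) = x^4 + 4*x^3 + 6*x^2 + 4*x + 1
which factors as (x + 1)^4. The eigenvalues (with algebraic multiplicities) are λ = -1 with multiplicity 4.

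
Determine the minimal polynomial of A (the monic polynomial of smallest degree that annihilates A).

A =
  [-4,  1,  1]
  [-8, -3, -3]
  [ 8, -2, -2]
x^3 + 9*x^2 + 20*x

The characteristic polynomial is χ_A(x) = x*(x + 4)*(x + 5), so the eigenvalues are known. The minimal polynomial is
  m_A(x) = Π_λ (x − λ)^{k_λ}
where k_λ is the size of the *largest* Jordan block for λ (equivalently, the smallest k with (A − λI)^k v = 0 for every generalised eigenvector v of λ).

  λ = -5: largest Jordan block has size 1, contributing (x + 5)
  λ = -4: largest Jordan block has size 1, contributing (x + 4)
  λ = 0: largest Jordan block has size 1, contributing (x − 0)

So m_A(x) = x*(x + 4)*(x + 5) = x^3 + 9*x^2 + 20*x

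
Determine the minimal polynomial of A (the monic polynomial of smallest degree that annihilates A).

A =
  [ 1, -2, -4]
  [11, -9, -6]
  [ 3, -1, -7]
x^3 + 15*x^2 + 75*x + 125

The characteristic polynomial is χ_A(x) = (x + 5)^3, so the eigenvalues are known. The minimal polynomial is
  m_A(x) = Π_λ (x − λ)^{k_λ}
where k_λ is the size of the *largest* Jordan block for λ (equivalently, the smallest k with (A − λI)^k v = 0 for every generalised eigenvector v of λ).

  λ = -5: largest Jordan block has size 3, contributing (x + 5)^3

So m_A(x) = (x + 5)^3 = x^3 + 15*x^2 + 75*x + 125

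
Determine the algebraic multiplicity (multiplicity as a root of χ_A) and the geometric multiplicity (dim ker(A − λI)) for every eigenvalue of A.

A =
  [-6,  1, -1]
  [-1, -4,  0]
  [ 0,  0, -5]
λ = -5: alg = 3, geom = 1

Step 1 — factor the characteristic polynomial to read off the algebraic multiplicities:
  χ_A(x) = (x + 5)^3

Step 2 — compute geometric multiplicities via the rank-nullity identity g(λ) = n − rank(A − λI):
  rank(A − (-5)·I) = 2, so dim ker(A − (-5)·I) = n − 2 = 1

Summary:
  λ = -5: algebraic multiplicity = 3, geometric multiplicity = 1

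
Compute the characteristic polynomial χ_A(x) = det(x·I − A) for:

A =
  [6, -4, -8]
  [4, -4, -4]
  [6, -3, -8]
x^3 + 6*x^2 + 12*x + 8

Expanding det(x·I − A) (e.g. by cofactor expansion or by noting that A is similar to its Jordan form J, which has the same characteristic polynomial as A) gives
  χ_A(x) = x^3 + 6*x^2 + 12*x + 8
which factors as (x + 2)^3. The eigenvalues (with algebraic multiplicities) are λ = -2 with multiplicity 3.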